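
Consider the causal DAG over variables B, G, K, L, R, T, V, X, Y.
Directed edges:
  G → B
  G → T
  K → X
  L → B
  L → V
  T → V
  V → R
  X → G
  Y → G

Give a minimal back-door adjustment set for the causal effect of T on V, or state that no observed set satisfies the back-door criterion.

T→V: minimal back-door set ∅.

desc(T)\{T}={R,V}; candidates ⊆ {B,G,K,L,X,Y}.
∅: T⊥V given ∅ in G with T→· removed — back-door holds.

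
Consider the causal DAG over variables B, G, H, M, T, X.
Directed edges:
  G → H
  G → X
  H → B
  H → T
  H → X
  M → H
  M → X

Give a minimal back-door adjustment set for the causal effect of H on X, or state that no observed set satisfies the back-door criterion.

H→X: minimal back-door set {G, M}.

desc(H)\{H}={B,T,X}; candidates ⊆ {G,M}.
size 0: {}; under {} H still reaches {G,M,X} ∋ X.
size 1: {G}, {M}; under {G} H still reaches {M,X} ∋ X.
{G,M}: H⊥X given {G,M} in G with H→· removed — back-door holds.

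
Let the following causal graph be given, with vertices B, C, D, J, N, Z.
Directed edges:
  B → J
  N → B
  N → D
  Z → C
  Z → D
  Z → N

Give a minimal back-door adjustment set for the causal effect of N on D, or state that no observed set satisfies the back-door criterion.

desc(N)\{N}={B,D,J}; candidates ⊆ {C,Z}.
size 0: {}; under {} N still reaches {C,D,Z} ∋ D.
{Z}: N⊥D given {Z} in G with N→· removed — back-door holds.

N→D: minimal back-door set {Z}.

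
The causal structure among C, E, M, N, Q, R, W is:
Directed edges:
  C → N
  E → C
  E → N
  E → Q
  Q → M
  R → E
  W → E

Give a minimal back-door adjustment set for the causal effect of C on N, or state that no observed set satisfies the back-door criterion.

C→N: minimal back-door set {E}.

desc(C)\{C}={N}; candidates ⊆ {E,M,Q,R,W}.
size 0: {}; under {} C still reaches {E,M,N,Q,R,W} ∋ N.
{E}: C⊥N given {E} in G with C→· removed — back-door holds.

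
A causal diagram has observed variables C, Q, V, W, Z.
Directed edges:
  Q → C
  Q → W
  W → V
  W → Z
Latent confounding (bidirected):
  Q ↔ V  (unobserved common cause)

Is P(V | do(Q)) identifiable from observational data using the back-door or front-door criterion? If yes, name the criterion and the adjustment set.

P(V|do(Q)): frontdoor, adjust for {W}.

desc(Q)\{Q}={C,V,W,Z}; candidates ⊆ {—}.
Q↔V: latent back-door arc(s) into Q.
size 0: {}; under {} Q still reaches {V} ∋ V.
Q↔V cannot be blocked by any observed set — no back-door set.
{W}: (i) intercepts every directed Q→V path; (ii) no back-door Q→{W}; (iii) {Q} blocks every back-door {W}→V. Front-door holds.
P(V|do(Q)) = Σ_{W} P(W|Q) Σ_{Q'} P(V|W,Q')P(Q').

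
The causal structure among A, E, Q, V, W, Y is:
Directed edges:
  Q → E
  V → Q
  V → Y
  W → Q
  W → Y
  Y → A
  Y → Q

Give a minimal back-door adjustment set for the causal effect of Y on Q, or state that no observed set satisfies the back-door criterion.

desc(Y)\{Y}={A,E,Q}; candidates ⊆ {V,W}.
size 0: {}; under {} Y still reaches {E,Q,V,W} ∋ Q.
size 1: {V}, {W}; under {V} Y still reaches {E,Q,W} ∋ Q.
{V,W}: Y⊥Q given {V,W} in G with Y→· removed — back-door holds.

Y→Q: minimal back-door set {V, W}.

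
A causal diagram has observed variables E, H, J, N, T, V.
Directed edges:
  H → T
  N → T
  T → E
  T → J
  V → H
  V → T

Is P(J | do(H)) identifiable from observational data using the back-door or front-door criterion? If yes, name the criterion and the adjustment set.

P(J|do(H)): backdoor, adjust for {V}.

desc(H)\{H}={E,J,T}; candidates ⊆ {N,V}.
size 0: {}; under {} H still reaches {E,J,T,V} ∋ J.
{V}: H⊥J given {V} in G with H→· removed — back-door holds.
P(J|do(H)) = Σ_{V} P(J|H,V)·P(V).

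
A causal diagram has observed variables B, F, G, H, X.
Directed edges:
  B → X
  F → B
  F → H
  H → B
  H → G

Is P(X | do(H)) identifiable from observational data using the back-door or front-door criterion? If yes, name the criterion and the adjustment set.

P(X|do(H)): backdoor, adjust for {F}.

desc(H)\{H}={B,G,X}; candidates ⊆ {F}.
size 0: {}; under {} H still reaches {B,F,X} ∋ X.
{F}: H⊥X given {F} in G with H→· removed — back-door holds.
P(X|do(H)) = Σ_{F} P(X|H,F)·P(F).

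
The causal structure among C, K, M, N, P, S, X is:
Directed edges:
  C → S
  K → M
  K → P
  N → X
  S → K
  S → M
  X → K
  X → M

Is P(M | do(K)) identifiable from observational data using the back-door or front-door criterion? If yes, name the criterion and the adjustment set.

P(M|do(K)): backdoor, adjust for {S, X}.

desc(K)\{K}={M,P}; candidates ⊆ {C,N,S,X}.
size 0: {}; under {} K still reaches {C,M,N,S,X} ∋ M.
size 1: {C}, {N}, {S} …(+1); under {C} K still reaches {M,N,S,X} ∋ M.
{S,X}: K⊥M given {S,X} in G with K→· removed — back-door holds.
P(M|do(K)) = Σ_{S,X} P(M|K,S,X)·P(S,X).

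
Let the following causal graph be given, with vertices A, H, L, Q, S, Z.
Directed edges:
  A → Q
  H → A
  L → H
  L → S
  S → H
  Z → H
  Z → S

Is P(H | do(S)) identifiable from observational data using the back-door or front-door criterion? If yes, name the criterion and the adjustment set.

P(H|do(S)): backdoor, adjust for {L, Z}.

desc(S)\{S}={A,H,Q}; candidates ⊆ {L,Z}.
size 0: {}; under {} S still reaches {A,H,L,Q,Z} ∋ H.
size 1: {L}, {Z}; under {L} S still reaches {A,H,Q,Z} ∋ H.
{L,Z}: S⊥H given {L,Z} in G with S→· removed — back-door holds.
P(H|do(S)) = Σ_{L,Z} P(H|S,L,Z)·P(L,Z).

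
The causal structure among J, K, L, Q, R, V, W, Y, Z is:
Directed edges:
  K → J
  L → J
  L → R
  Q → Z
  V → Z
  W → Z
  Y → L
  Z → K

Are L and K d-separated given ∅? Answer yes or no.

Yes — L ⊥ K | ∅.

Bayes-Ball from L | ∅ reaches {J,R,Y}.
K ∉ reach(L|∅) ⇒ L ⊥ K | ∅.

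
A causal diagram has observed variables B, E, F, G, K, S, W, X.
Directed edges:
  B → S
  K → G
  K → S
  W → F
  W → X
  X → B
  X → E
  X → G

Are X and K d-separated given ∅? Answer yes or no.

Bayes-Ball from X | ∅ reaches {B,E,F,G,S,W}.
K ∉ reach(X|∅) ⇒ X ⊥ K | ∅.

Yes — X ⊥ K | ∅.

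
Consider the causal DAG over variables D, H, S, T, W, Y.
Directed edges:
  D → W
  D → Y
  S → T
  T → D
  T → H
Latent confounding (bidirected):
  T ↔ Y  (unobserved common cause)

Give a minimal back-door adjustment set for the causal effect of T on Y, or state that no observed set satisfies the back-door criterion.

T→Y: no observed back-door set.

desc(T)\{T}={D,H,W,Y}; candidates ⊆ {S}.
T↔Y: latent back-door arc(s) into T.
size 0: {}; under {} T still reaches {S,Y} ∋ Y.
size 1: {S}; under {S} T still reaches {Y} ∋ Y.
T↔Y cannot be blocked by any observed set — no back-door set.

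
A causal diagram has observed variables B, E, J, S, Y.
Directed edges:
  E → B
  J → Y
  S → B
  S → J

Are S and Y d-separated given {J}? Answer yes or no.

Bayes-Ball from S | {J} reaches {B}.
Y ∉ reach(S|{J}) ⇒ S ⊥ Y | {J}.

Yes — S ⊥ Y | {J}.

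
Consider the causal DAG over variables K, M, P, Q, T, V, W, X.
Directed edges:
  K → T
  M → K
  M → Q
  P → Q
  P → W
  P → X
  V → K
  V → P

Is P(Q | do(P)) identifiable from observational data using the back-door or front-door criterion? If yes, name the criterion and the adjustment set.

P(Q|do(P)): backdoor, adjust for ∅.

desc(P)\{P}={Q,W,X}; candidates ⊆ {K,M,T,V}.
∅: P⊥Q given ∅ in G with P→· removed — back-door holds.
P(Q|do(P)) = P(Q|P) — no adjustment needed.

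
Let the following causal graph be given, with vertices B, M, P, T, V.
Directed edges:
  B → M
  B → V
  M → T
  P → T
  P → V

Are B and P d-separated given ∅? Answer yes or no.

Yes — B ⊥ P | ∅.

Bayes-Ball from B | ∅ reaches {M,T,V}.
P ∉ reach(B|∅) ⇒ B ⊥ P | ∅.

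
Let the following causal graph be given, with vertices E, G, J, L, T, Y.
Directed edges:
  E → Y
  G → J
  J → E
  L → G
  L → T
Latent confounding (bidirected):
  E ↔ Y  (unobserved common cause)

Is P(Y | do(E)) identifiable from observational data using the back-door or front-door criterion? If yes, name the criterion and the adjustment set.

P(Y|do(E)): not identifiable (no BD/FD set).

desc(E)\{E}={Y}; candidates ⊆ {G,J,L,T}.
E↔Y: latent back-door arc(s) into E.
size 0: {}; under {} E still reaches {G,J,L,T,Y} ∋ Y.
size 1: {G}, {J}, {L} …(+1); under {G} E still reaches {J,Y} ∋ Y.
size 2: {G,J}, {G,L}, {G,T} …(+3); under {G,J} E still reaches {Y} ∋ Y.
E↔Y cannot be blocked by any observed set — no back-door set.
No mediator lies on a directed E→…→Y path.
Neither criterion identifies P(Y|do(E)) in this graph.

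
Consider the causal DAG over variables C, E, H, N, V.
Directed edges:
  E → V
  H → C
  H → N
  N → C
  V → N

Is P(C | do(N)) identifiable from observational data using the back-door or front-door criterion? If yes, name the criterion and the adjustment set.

desc(N)\{N}={C}; candidates ⊆ {E,H,V}.
size 0: {}; under {} N still reaches {C,E,H,V} ∋ C.
{H}: N⊥C given {H} in G with N→· removed — back-door holds.
P(C|do(N)) = Σ_{H} P(C|N,H)·P(H).

P(C|do(N)): backdoor, adjust for {H}.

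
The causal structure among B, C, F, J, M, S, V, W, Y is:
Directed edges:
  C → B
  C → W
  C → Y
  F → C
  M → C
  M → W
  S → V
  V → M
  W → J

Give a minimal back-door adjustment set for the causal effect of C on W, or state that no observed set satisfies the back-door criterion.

desc(C)\{C}={B,J,W,Y}; candidates ⊆ {F,M,S,V}.
size 0: {}; under {} C still reaches {F,J,M,S,V,W} ∋ W.
{M}: C⊥W given {M} in G with C→· removed — back-door holds.

C→W: minimal back-door set {M}.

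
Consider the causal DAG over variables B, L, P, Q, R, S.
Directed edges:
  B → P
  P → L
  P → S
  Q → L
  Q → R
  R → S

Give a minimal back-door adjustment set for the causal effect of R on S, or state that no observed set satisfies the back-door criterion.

R→S: minimal back-door set ∅.

desc(R)\{R}={S}; candidates ⊆ {B,L,P,Q}.
∅: R⊥S given ∅ in G with R→· removed — back-door holds.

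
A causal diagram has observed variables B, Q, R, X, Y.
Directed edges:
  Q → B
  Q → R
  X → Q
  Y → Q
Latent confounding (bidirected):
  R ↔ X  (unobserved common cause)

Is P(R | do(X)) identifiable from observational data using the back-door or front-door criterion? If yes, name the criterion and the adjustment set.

desc(X)\{X}={B,Q,R}; candidates ⊆ {Y}.
X↔R: latent back-door arc(s) into X.
size 0: {}; under {} X still reaches {R} ∋ R.
size 1: {Y}; under {Y} X still reaches {R} ∋ R.
X↔R cannot be blocked by any observed set — no back-door set.
{Q}: (i) intercepts every directed X→R path; (ii) no back-door X→{Q}; (iii) {X} blocks every back-door {Q}→R. Front-door holds.
P(R|do(X)) = Σ_{Q} P(Q|X) Σ_{X'} P(R|Q,X')P(X').

P(R|do(X)): frontdoor, adjust for {Q}.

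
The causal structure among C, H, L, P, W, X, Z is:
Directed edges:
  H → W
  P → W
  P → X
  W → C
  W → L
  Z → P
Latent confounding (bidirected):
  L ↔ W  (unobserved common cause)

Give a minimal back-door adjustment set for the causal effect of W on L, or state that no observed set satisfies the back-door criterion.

desc(W)\{W}={C,L}; candidates ⊆ {H,P,X,Z}.
W↔L: latent back-door arc(s) into W.
size 0: {}; under {} W still reaches {H,L,P,X,Z} ∋ L.
size 1: {H}, {P}, {X} …(+1); under {H} W still reaches {L,P,X,Z} ∋ L.
size 2: {H,P}, {H,X}, {H,Z} …(+3); under {H,P} W still reaches {L} ∋ L.
W↔L cannot be blocked by any observed set — no back-door set.

W→L: no observed back-door set.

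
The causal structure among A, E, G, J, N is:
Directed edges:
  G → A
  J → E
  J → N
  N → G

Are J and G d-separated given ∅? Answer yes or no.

Bayes-Ball from J | ∅ reaches {A,E,G,N}.
G ∈ reach(J|∅) ⇒ J ⊥̸ G | ∅.

No — J and G are d-connected given ∅.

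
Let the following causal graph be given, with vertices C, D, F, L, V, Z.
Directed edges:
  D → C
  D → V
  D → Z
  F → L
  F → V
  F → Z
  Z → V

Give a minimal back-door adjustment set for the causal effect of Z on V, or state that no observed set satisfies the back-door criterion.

Z→V: minimal back-door set {D, F}.

desc(Z)\{Z}={V}; candidates ⊆ {C,D,F,L}.
size 0: {}; under {} Z still reaches {C,D,F,L,V} ∋ V.
size 1: {C}, {D}, {F} …(+1); under {C} Z still reaches {D,F,L,V} ∋ V.
{D,F}: Z⊥V given {D,F} in G with Z→· removed — back-door holds.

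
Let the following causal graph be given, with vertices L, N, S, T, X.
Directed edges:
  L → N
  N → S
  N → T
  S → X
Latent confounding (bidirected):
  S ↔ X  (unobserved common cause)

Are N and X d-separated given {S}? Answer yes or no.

Bayes-Ball from N | {S} reaches {L,T,X}.
X ∈ reach(N|{S}) ⇒ N ⊥̸ X | {S}.

No — N and X are d-connected given {S}.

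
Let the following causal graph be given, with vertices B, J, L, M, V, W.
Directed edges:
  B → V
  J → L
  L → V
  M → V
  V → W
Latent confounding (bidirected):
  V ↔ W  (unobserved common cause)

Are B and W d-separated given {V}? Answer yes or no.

No — B and W are d-connected given {V}.

Bayes-Ball from B | {V} reaches {J,L,M,W}.
W ∈ reach(B|{V}) ⇒ B ⊥̸ W | {V}.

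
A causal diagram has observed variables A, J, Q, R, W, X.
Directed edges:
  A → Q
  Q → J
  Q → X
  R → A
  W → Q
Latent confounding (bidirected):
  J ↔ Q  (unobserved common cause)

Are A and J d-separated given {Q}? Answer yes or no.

Bayes-Ball from A | {Q} reaches {J,R,W}.
J ∈ reach(A|{Q}) ⇒ A ⊥̸ J | {Q}.

No — A and J are d-connected given {Q}.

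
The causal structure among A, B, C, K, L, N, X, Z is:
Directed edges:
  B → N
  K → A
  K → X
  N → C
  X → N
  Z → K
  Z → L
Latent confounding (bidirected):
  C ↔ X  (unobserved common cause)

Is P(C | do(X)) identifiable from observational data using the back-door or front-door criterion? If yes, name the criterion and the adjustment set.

desc(X)\{X}={C,N}; candidates ⊆ {A,B,K,L,Z}.
X↔C: latent back-door arc(s) into X.
size 0: {}; under {} X still reaches {A,C,K,L,Z} ∋ C.
size 1: {A}, {B}, {K} …(+2); under {A} X still reaches {C,K,L,Z} ∋ C.
size 2: {A,B}, {A,K}, {A,L} …(+7); under {A,B} X still reaches {C,K,L,Z} ∋ C.
X↔C cannot be blocked by any observed set — no back-door set.
{N}: (i) intercepts every directed X→C path; (ii) no back-door X→{N}; (iii) {X} blocks every back-door {N}→C. Front-door holds.
P(C|do(X)) = Σ_{N} P(N|X) Σ_{X'} P(C|N,X')P(X').

P(C|do(X)): frontdoor, adjust for {N}.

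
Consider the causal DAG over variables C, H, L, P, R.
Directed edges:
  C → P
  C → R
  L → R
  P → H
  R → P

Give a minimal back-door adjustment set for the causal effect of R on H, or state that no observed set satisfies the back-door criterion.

desc(R)\{R}={H,P}; candidates ⊆ {C,L}.
size 0: {}; under {} R still reaches {C,H,L,P} ∋ H.
{C}: R⊥H given {C} in G with R→· removed — back-door holds.

R→H: minimal back-door set {C}.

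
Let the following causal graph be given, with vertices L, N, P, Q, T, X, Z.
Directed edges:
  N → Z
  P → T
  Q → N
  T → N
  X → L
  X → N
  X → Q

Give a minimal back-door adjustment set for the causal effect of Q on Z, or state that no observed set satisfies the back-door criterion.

desc(Q)\{Q}={N,Z}; candidates ⊆ {L,P,T,X}.
size 0: {}; under {} Q still reaches {L,N,X,Z} ∋ Z.
{X}: Q⊥Z given {X} in G with Q→· removed — back-door holds.

Q→Z: minimal back-door set {X}.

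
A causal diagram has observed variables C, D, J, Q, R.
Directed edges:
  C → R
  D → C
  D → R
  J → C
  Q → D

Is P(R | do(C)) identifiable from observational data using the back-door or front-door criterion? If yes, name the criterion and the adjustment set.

P(R|do(C)): backdoor, adjust for {D}.

desc(C)\{C}={R}; candidates ⊆ {D,J,Q}.
size 0: {}; under {} C still reaches {D,J,Q,R} ∋ R.
{D}: C⊥R given {D} in G with C→· removed — back-door holds.
P(R|do(C)) = Σ_{D} P(R|C,D)·P(D).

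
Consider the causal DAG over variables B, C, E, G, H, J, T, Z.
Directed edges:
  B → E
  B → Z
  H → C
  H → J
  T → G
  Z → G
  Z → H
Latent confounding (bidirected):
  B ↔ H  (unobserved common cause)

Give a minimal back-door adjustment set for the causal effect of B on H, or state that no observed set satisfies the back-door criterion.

desc(B)\{B}={C,E,G,H,J,Z}; candidates ⊆ {T}.
B↔H: latent back-door arc(s) into B.
size 0: {}; under {} B still reaches {C,H,J} ∋ H.
size 1: {T}; under {T} B still reaches {C,H,J} ∋ H.
B↔H cannot be blocked by any observed set — no back-door set.

B→H: no observed back-door set.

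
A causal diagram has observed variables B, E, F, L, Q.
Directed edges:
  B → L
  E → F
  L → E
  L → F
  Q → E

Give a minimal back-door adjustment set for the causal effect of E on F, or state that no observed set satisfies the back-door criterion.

desc(E)\{E}={F}; candidates ⊆ {B,L,Q}.
size 0: {}; under {} E still reaches {B,F,L,Q} ∋ F.
{L}: E⊥F given {L} in G with E→· removed — back-door holds.

E→F: minimal back-door set {L}.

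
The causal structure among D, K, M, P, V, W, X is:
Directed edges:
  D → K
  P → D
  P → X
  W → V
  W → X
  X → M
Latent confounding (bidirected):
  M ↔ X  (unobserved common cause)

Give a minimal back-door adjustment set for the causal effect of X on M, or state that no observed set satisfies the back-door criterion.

X→M: no observed back-door set.

desc(X)\{X}={M}; candidates ⊆ {D,K,P,V,W}.
X↔M: latent back-door arc(s) into X.
size 0: {}; under {} X still reaches {D,K,M,P,V,W} ∋ M.
size 1: {D}, {K}, {P} …(+2); under {D} X still reaches {M,P,V,W} ∋ M.
size 2: {D,K}, {D,P}, {D,V} …(+7); under {D,K} X still reaches {M,P,V,W} ∋ M.
X↔M cannot be blocked by any observed set — no back-door set.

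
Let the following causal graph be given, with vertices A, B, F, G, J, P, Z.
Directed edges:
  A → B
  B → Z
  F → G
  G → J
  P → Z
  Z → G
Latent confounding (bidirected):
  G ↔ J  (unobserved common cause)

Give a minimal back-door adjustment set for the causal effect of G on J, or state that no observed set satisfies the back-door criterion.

G→J: no observed back-door set.

desc(G)\{G}={J}; candidates ⊆ {A,B,F,P,Z}.
G↔J: latent back-door arc(s) into G.
size 0: {}; under {} G still reaches {A,B,F,J,P,Z} ∋ J.
size 1: {A}, {B}, {F} …(+2); under {A} G still reaches {B,F,J,P,Z} ∋ J.
size 2: {A,B}, {A,F}, {A,P} …(+7); under {A,B} G still reaches {F,J,P,Z} ∋ J.
G↔J cannot be blocked by any observed set — no back-door set.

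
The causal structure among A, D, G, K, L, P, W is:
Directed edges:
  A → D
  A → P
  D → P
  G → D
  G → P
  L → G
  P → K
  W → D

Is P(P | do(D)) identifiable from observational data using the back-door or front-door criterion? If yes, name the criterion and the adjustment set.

desc(D)\{D}={K,P}; candidates ⊆ {A,G,L,W}.
size 0: {}; under {} D still reaches {A,G,K,L,P,W} ∋ P.
size 1: {A}, {G}, {L} …(+1); under {A} D still reaches {G,K,L,P,W} ∋ P.
{A,G}: D⊥P given {A,G} in G with D→· removed — back-door holds.
P(P|do(D)) = Σ_{A,G} P(P|D,A,G)·P(A,G).

P(P|do(D)): backdoor, adjust for {A, G}.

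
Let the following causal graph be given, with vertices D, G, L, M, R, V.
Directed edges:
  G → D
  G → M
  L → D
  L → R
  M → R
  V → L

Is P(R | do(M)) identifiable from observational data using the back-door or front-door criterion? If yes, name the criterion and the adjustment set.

P(R|do(M)): backdoor, adjust for ∅.

desc(M)\{M}={R}; candidates ⊆ {D,G,L,V}.
∅: M⊥R given ∅ in G with M→· removed — back-door holds.
P(R|do(M)) = P(R|M) — no adjustment needed.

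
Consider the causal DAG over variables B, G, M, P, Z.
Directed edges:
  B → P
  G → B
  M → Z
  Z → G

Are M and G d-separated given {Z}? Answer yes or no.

Yes — M ⊥ G | {Z}.

Bayes-Ball from M | {Z} reaches ∅.
G ∉ reach(M|{Z}) ⇒ M ⊥ G | {Z}.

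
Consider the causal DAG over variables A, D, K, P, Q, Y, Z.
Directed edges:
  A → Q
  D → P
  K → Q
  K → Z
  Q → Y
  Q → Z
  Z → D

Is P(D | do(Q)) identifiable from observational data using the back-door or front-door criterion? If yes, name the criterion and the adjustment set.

P(D|do(Q)): backdoor, adjust for {K}.

desc(Q)\{Q}={D,P,Y,Z}; candidates ⊆ {A,K}.
size 0: {}; under {} Q still reaches {A,D,K,P,Z} ∋ D.
{K}: Q⊥D given {K} in G with Q→· removed — back-door holds.
P(D|do(Q)) = Σ_{K} P(D|Q,K)·P(K).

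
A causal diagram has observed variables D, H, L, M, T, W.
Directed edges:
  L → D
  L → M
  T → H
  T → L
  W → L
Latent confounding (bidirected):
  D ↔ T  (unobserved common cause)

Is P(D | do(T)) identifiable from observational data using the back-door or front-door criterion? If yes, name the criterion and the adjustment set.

P(D|do(T)): frontdoor, adjust for {L}.

desc(T)\{T}={D,H,L,M}; candidates ⊆ {W}.
T↔D: latent back-door arc(s) into T.
size 0: {}; under {} T still reaches {D} ∋ D.
size 1: {W}; under {W} T still reaches {D} ∋ D.
T↔D cannot be blocked by any observed set — no back-door set.
{L}: (i) intercepts every directed T→D path; (ii) no back-door T→{L}; (iii) {T} blocks every back-door {L}→D. Front-door holds.
P(D|do(T)) = Σ_{L} P(L|T) Σ_{T'} P(D|L,T')P(T').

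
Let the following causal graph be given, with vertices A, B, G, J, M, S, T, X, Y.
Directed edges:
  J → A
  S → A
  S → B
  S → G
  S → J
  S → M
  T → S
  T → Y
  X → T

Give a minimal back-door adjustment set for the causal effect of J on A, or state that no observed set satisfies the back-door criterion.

J→A: minimal back-door set {S}.

desc(J)\{J}={A}; candidates ⊆ {B,G,M,S,T,X,Y}.
size 0: {}; under {} J still reaches {A,B,G,M,S,T,X,Y} ∋ A.
{S}: J⊥A given {S} in G with J→· removed — back-door holds.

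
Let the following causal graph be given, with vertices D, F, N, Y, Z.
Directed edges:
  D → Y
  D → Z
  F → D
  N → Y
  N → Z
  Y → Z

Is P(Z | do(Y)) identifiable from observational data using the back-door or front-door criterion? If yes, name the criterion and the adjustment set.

desc(Y)\{Y}={Z}; candidates ⊆ {D,F,N}.
size 0: {}; under {} Y still reaches {D,F,N,Z} ∋ Z.
size 1: {D}, {F}, {N}; under {D} Y still reaches {N,Z} ∋ Z.
{D,N}: Y⊥Z given {D,N} in G with Y→· removed — back-door holds.
P(Z|do(Y)) = Σ_{D,N} P(Z|Y,D,N)·P(D,N).

P(Z|do(Y)): backdoor, adjust for {D, N}.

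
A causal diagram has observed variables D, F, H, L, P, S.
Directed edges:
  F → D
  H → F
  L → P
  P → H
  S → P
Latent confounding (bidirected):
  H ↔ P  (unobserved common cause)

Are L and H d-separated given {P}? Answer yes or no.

No — L and H are d-connected given {P}.

Bayes-Ball from L | {P} reaches {D,F,H,S}.
H ∈ reach(L|{P}) ⇒ L ⊥̸ H | {P}.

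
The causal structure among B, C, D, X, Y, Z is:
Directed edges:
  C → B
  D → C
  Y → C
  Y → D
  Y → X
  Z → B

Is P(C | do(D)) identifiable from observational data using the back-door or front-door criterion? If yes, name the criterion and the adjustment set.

desc(D)\{D}={B,C}; candidates ⊆ {X,Y,Z}.
size 0: {}; under {} D still reaches {B,C,X,Y} ∋ C.
{Y}: D⊥C given {Y} in G with D→· removed — back-door holds.
P(C|do(D)) = Σ_{Y} P(C|D,Y)·P(Y).

P(C|do(D)): backdoor, adjust for {Y}.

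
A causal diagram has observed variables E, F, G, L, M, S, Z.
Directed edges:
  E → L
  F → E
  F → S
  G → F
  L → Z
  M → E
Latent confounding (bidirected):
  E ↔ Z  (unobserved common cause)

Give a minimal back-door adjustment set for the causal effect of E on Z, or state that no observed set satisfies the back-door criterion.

desc(E)\{E}={L,Z}; candidates ⊆ {F,G,M,S}.
E↔Z: latent back-door arc(s) into E.
size 0: {}; under {} E still reaches {F,G,M,S,Z} ∋ Z.
size 1: {F}, {G}, {M} …(+1); under {F} E still reaches {M,Z} ∋ Z.
size 2: {F,G}, {F,M}, {F,S} …(+3); under {F,G} E still reaches {M,Z} ∋ Z.
E↔Z cannot be blocked by any observed set — no back-door set.

E→Z: no observed back-door set.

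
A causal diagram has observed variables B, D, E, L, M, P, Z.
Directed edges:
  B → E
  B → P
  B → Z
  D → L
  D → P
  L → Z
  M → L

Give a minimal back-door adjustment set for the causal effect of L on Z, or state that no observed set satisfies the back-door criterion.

desc(L)\{L}={Z}; candidates ⊆ {B,D,E,M,P}.
∅: L⊥Z given ∅ in G with L→· removed — back-door holds.

L→Z: minimal back-door set ∅.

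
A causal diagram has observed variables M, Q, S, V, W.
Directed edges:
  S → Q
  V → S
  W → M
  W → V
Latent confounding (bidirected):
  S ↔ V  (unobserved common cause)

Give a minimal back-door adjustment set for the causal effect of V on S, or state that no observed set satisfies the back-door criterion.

V→S: no observed back-door set.

desc(V)\{V}={Q,S}; candidates ⊆ {M,W}.
V↔S: latent back-door arc(s) into V.
size 0: {}; under {} V still reaches {M,Q,S,W} ∋ S.
size 1: {M}, {W}; under {M} V still reaches {Q,S,W} ∋ S.
size 2: {M,W}; under {M,W} V still reaches {Q,S} ∋ S.
V↔S cannot be blocked by any observed set — no back-door set.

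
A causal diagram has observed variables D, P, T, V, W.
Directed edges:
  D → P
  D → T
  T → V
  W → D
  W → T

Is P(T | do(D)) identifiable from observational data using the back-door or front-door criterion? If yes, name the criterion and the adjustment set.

desc(D)\{D}={P,T,V}; candidates ⊆ {W}.
size 0: {}; under {} D still reaches {T,V,W} ∋ T.
{W}: D⊥T given {W} in G with D→· removed — back-door holds.
P(T|do(D)) = Σ_{W} P(T|D,W)·P(W).

P(T|do(D)): backdoor, adjust for {W}.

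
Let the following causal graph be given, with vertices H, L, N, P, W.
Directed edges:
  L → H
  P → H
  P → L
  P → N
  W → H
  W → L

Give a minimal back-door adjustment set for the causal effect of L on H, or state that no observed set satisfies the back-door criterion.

L→H: minimal back-door set {P, W}.

desc(L)\{L}={H}; candidates ⊆ {N,P,W}.
size 0: {}; under {} L still reaches {H,N,P,W} ∋ H.
size 1: {N}, {P}, {W}; under {N} L still reaches {H,P,W} ∋ H.
{P,W}: L⊥H given {P,W} in G with L→· removed — back-door holds.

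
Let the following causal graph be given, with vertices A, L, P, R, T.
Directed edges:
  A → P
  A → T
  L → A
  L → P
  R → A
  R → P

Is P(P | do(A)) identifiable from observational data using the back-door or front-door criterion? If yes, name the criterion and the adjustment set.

P(P|do(A)): backdoor, adjust for {L, R}.

desc(A)\{A}={P,T}; candidates ⊆ {L,R}.
size 0: {}; under {} A still reaches {L,P,R} ∋ P.
size 1: {L}, {R}; under {L} A still reaches {P,R} ∋ P.
{L,R}: A⊥P given {L,R} in G with A→· removed — back-door holds.
P(P|do(A)) = Σ_{L,R} P(P|A,L,R)·P(L,R).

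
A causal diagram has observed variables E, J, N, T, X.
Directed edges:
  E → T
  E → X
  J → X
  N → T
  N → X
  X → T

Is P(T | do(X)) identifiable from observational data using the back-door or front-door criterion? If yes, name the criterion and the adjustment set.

desc(X)\{X}={T}; candidates ⊆ {E,J,N}.
size 0: {}; under {} X still reaches {E,J,N,T} ∋ T.
size 1: {E}, {J}, {N}; under {E} X still reaches {J,N,T} ∋ T.
{E,N}: X⊥T given {E,N} in G with X→· removed — back-door holds.
P(T|do(X)) = Σ_{E,N} P(T|X,E,N)·P(E,N).

P(T|do(X)): backdoor, adjust for {E, N}.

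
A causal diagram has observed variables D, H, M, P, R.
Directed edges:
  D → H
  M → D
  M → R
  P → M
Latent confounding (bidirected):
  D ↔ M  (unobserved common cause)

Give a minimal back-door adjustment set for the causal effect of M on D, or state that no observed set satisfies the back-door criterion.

desc(M)\{M}={D,H,R}; candidates ⊆ {P}.
M↔D: latent back-door arc(s) into M.
size 0: {}; under {} M still reaches {D,H,P} ∋ D.
size 1: {P}; under {P} M still reaches {D,H} ∋ D.
M↔D cannot be blocked by any observed set — no back-door set.

M→D: no observed back-door set.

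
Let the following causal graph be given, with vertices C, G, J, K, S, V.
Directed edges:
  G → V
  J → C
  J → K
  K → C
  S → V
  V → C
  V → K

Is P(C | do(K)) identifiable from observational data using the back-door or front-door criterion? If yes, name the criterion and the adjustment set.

P(C|do(K)): backdoor, adjust for {J, V}.

desc(K)\{K}={C}; candidates ⊆ {G,J,S,V}.
size 0: {}; under {} K still reaches {C,G,J,S,V} ∋ C.
size 1: {G}, {J}, {S} …(+1); under {G} K still reaches {C,J,S,V} ∋ C.
{J,V}: K⊥C given {J,V} in G with K→· removed — back-door holds.
P(C|do(K)) = Σ_{J,V} P(C|K,J,V)·P(J,V).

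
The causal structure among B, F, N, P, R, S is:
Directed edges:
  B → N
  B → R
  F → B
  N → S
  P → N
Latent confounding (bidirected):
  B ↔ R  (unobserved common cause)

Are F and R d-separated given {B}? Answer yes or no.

No — F and R are d-connected given {B}.

Bayes-Ball from F | {B} reaches {R}.
R ∈ reach(F|{B}) ⇒ F ⊥̸ R | {B}.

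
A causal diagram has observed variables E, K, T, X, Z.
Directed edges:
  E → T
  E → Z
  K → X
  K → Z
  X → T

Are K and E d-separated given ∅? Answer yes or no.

Bayes-Ball from K | ∅ reaches {T,X,Z}.
E ∉ reach(K|∅) ⇒ K ⊥ E | ∅.

Yes — K ⊥ E | ∅.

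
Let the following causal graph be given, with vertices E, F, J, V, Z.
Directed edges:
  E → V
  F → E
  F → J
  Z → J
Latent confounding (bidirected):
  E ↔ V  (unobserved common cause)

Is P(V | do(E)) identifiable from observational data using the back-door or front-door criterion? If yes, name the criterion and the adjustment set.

desc(E)\{E}={V}; candidates ⊆ {F,J,Z}.
E↔V: latent back-door arc(s) into E.
size 0: {}; under {} E still reaches {F,J,V} ∋ V.
size 1: {F}, {J}, {Z}; under {F} E still reaches {V} ∋ V.
size 2: {F,J}, {F,Z}, {J,Z}; under {F,J} E still reaches {V} ∋ V.
E↔V cannot be blocked by any observed set — no back-door set.
No mediator lies on a directed E→…→V path.
Neither criterion identifies P(V|do(E)) in this graph.

P(V|do(E)): not identifiable (no BD/FD set).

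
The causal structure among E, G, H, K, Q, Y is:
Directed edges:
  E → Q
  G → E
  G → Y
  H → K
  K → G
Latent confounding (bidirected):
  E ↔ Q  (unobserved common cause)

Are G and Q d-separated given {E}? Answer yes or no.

No — G and Q are d-connected given {E}.

Bayes-Ball from G | {E} reaches {H,K,Q,Y}.
Q ∈ reach(G|{E}) ⇒ G ⊥̸ Q | {E}.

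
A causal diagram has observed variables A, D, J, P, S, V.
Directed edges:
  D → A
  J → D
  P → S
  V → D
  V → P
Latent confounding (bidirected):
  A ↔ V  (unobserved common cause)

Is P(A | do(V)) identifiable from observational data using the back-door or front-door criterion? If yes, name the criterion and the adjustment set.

desc(V)\{V}={A,D,P,S}; candidates ⊆ {J}.
V↔A: latent back-door arc(s) into V.
size 0: {}; under {} V still reaches {A} ∋ A.
size 1: {J}; under {J} V still reaches {A} ∋ A.
V↔A cannot be blocked by any observed set — no back-door set.
{D}: (i) intercepts every directed V→A path; (ii) no back-door V→{D}; (iii) {V} blocks every back-door {D}→A. Front-door holds.
P(A|do(V)) = Σ_{D} P(D|V) Σ_{V'} P(A|D,V')P(V').

P(A|do(V)): frontdoor, adjust for {D}.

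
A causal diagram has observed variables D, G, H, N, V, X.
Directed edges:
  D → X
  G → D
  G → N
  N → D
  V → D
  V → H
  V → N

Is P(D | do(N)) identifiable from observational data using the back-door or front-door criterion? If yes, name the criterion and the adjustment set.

desc(N)\{N}={D,X}; candidates ⊆ {G,H,V}.
size 0: {}; under {} N still reaches {D,G,H,V,X} ∋ D.
size 1: {G}, {H}, {V}; under {G} N still reaches {D,H,V,X} ∋ D.
{G,V}: N⊥D given {G,V} in G with N→· removed — back-door holds.
P(D|do(N)) = Σ_{G,V} P(D|N,G,V)·P(G,V).

P(D|do(N)): backdoor, adjust for {G, V}.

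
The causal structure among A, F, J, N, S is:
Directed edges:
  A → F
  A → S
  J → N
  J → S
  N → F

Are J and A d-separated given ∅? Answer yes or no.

Yes — J ⊥ A | ∅.

Bayes-Ball from J | ∅ reaches {F,N,S}.
A ∉ reach(J|∅) ⇒ J ⊥ A | ∅.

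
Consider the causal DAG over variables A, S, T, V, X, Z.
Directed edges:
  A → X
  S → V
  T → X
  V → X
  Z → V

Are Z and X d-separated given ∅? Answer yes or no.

No — Z and X are d-connected given ∅.

Bayes-Ball from Z | ∅ reaches {V,X}.
X ∈ reach(Z|∅) ⇒ Z ⊥̸ X | ∅.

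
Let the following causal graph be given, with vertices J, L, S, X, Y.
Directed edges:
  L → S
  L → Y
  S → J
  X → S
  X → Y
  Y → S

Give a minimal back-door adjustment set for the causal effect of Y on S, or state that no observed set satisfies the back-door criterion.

Y→S: minimal back-door set {L, X}.

desc(Y)\{Y}={J,S}; candidates ⊆ {L,X}.
size 0: {}; under {} Y still reaches {J,L,S,X} ∋ S.
size 1: {L}, {X}; under {L} Y still reaches {J,S,X} ∋ S.
{L,X}: Y⊥S given {L,X} in G with Y→· removed — back-door holds.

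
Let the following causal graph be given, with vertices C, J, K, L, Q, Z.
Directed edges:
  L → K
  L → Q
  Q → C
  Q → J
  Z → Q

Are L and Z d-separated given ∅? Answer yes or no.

Yes — L ⊥ Z | ∅.

Bayes-Ball from L | ∅ reaches {C,J,K,Q}.
Z ∉ reach(L|∅) ⇒ L ⊥ Z | ∅.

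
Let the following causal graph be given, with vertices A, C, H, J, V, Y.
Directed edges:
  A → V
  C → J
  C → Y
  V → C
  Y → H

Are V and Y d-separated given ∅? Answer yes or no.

No — V and Y are d-connected given ∅.

Bayes-Ball from V | ∅ reaches {A,C,H,J,Y}.
Y ∈ reach(V|∅) ⇒ V ⊥̸ Y | ∅.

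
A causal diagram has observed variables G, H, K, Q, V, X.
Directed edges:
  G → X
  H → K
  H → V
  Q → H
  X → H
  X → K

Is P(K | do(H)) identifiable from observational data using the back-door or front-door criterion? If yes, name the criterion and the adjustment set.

P(K|do(H)): backdoor, adjust for {X}.

desc(H)\{H}={K,V}; candidates ⊆ {G,Q,X}.
size 0: {}; under {} H still reaches {G,K,Q,X} ∋ K.
{X}: H⊥K given {X} in G with H→· removed — back-door holds.
P(K|do(H)) = Σ_{X} P(K|H,X)·P(X).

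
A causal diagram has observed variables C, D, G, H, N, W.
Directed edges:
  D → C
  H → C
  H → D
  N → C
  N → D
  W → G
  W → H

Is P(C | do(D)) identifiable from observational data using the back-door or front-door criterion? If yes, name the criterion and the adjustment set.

desc(D)\{D}={C}; candidates ⊆ {G,H,N,W}.
size 0: {}; under {} D still reaches {C,G,H,N,W} ∋ C.
size 1: {G}, {H}, {N} …(+1); under {G} D still reaches {C,H,N,W} ∋ C.
{H,N}: D⊥C given {H,N} in G with D→· removed — back-door holds.
P(C|do(D)) = Σ_{H,N} P(C|D,H,N)·P(H,N).

P(C|do(D)): backdoor, adjust for {H, N}.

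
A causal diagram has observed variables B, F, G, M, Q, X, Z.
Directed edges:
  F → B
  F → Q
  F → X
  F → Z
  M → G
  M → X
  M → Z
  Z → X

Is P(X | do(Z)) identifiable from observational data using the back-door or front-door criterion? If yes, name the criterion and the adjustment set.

desc(Z)\{Z}={X}; candidates ⊆ {B,F,G,M,Q}.
size 0: {}; under {} Z still reaches {B,F,G,M,Q,X} ∋ X.
size 1: {B}, {F}, {G} …(+2); under {B} Z still reaches {F,G,M,Q,X} ∋ X.
{F,M}: Z⊥X given {F,M} in G with Z→· removed — back-door holds.
P(X|do(Z)) = Σ_{F,M} P(X|Z,F,M)·P(F,M).

P(X|do(Z)): backdoor, adjust for {F, M}.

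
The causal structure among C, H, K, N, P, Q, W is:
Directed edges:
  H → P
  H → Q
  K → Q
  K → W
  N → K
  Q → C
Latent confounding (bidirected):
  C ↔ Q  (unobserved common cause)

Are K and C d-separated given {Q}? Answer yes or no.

Bayes-Ball from K | {Q} reaches {C,H,N,P,W}.
C ∈ reach(K|{Q}) ⇒ K ⊥̸ C | {Q}.

No — K and C are d-connected given {Q}.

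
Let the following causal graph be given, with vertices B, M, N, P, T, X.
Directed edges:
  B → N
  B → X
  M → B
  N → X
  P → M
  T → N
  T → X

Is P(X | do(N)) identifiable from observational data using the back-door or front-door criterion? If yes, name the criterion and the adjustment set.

P(X|do(N)): backdoor, adjust for {B, T}.

desc(N)\{N}={X}; candidates ⊆ {B,M,P,T}.
size 0: {}; under {} N still reaches {B,M,P,T,X} ∋ X.
size 1: {B}, {M}, {P} …(+1); under {B} N still reaches {T,X} ∋ X.
{B,T}: N⊥X given {B,T} in G with N→· removed — back-door holds.
P(X|do(N)) = Σ_{B,T} P(X|N,B,T)·P(B,T).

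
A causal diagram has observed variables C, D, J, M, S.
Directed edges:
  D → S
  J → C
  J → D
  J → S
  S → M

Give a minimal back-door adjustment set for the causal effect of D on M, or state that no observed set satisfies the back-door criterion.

D→M: minimal back-door set {J}.

desc(D)\{D}={M,S}; candidates ⊆ {C,J}.
size 0: {}; under {} D still reaches {C,J,M,S} ∋ M.
{J}: D⊥M given {J} in G with D→· removed — back-door holds.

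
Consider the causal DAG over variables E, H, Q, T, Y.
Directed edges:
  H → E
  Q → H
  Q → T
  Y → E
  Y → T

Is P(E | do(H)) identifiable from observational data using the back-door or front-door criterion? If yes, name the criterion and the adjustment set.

desc(H)\{H}={E}; candidates ⊆ {Q,T,Y}.
∅: H⊥E given ∅ in G with H→· removed — back-door holds.
P(E|do(H)) = P(E|H) — no adjustment needed.

P(E|do(H)): backdoor, adjust for ∅.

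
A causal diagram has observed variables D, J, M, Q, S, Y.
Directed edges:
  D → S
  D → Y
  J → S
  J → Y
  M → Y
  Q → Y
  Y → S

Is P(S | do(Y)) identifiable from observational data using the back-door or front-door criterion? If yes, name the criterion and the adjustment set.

desc(Y)\{Y}={S}; candidates ⊆ {D,J,M,Q}.
size 0: {}; under {} Y still reaches {D,J,M,Q,S} ∋ S.
size 1: {D}, {J}, {M} …(+1); under {D} Y still reaches {J,M,Q,S} ∋ S.
{D,J}: Y⊥S given {D,J} in G with Y→· removed — back-door holds.
P(S|do(Y)) = Σ_{D,J} P(S|Y,D,J)·P(D,J).

P(S|do(Y)): backdoor, adjust for {D, J}.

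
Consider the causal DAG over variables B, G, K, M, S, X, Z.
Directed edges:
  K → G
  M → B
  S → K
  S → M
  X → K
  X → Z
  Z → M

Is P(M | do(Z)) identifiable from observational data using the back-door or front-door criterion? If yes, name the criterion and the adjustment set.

desc(Z)\{Z}={B,M}; candidates ⊆ {G,K,S,X}.
∅: Z⊥M given ∅ in G with Z→· removed — back-door holds.
P(M|do(Z)) = P(M|Z) — no adjustment needed.

P(M|do(Z)): backdoor, adjust for ∅.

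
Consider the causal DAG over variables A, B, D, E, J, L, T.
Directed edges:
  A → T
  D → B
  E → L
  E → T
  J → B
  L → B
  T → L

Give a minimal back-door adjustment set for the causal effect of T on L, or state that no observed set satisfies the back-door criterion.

desc(T)\{T}={B,L}; candidates ⊆ {A,D,E,J}.
size 0: {}; under {} T still reaches {A,B,E,L} ∋ L.
{E}: T⊥L given {E} in G with T→· removed — back-door holds.

T→L: minimal back-door set {E}.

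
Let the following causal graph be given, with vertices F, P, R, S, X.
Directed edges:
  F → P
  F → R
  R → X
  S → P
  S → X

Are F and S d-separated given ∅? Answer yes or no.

Bayes-Ball from F | ∅ reaches {P,R,X}.
S ∉ reach(F|∅) ⇒ F ⊥ S | ∅.

Yes — F ⊥ S | ∅.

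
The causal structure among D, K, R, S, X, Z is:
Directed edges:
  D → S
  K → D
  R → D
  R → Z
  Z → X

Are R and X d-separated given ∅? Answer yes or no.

Bayes-Ball from R | ∅ reaches {D,S,X,Z}.
X ∈ reach(R|∅) ⇒ R ⊥̸ X | ∅.

No — R and X are d-connected given ∅.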